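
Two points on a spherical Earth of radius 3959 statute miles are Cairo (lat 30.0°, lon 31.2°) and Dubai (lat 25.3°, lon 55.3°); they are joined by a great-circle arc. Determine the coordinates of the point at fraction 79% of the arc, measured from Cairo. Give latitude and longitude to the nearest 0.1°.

Convert each endpoint to a unit vector on the sphere (x = cos φ cos λ, y = cos φ sin λ, z = sin φ).
The central angle between the endpoints is δ = arccos(p₁·p₂) ≈ 0.381 rad (21.8°).
Interpolate at f = 0.79 with slerp weights a = sin((1−f)δ)/sin δ ≈ 0.215, b = sin(fδ)/sin δ ≈ 0.797.
p = a·p₁ + b·p₂ ≈ (0.570, 0.689, 0.448); φ = arcsin(p_z) ≈ 26.63°, λ = atan2(p_y, p_x) ≈ 50.42°.

≈ lat 26.6°, lon 50.4°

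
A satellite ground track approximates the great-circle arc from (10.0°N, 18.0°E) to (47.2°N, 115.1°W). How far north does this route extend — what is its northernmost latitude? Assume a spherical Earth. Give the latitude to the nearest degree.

The great circle lies in the plane with unit normal n̂ = (p₁ × p₂)/|p₁ × p₂|.
Here n̂_z ≈ -0.518; the vertex latitude is φ_max = arccos|n̂_z| ≈ 58.8°.

≈ 59°N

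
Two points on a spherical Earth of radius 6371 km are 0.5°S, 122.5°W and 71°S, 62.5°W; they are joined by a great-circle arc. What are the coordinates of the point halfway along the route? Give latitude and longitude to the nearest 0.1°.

Write both endpoints as unit vectors p₁, p₂ with components (cos φ cos λ, cos φ sin λ, sin φ).
The central angle between the endpoints is δ = arccos(p₁·p₂) ≈ 1.399 rad (80.2°).
Interpolate at f = 1/2 with slerp weights a = sin((1−f)δ)/sin δ ≈ 0.653, b = sin(fδ)/sin δ ≈ 0.653.
p = a·p₁ + b·p₂ ≈ (-0.253, -0.740, -0.624); φ = arcsin(p_z) ≈ -38.57°, λ = atan2(p_y, p_x) ≈ -108.87°.

≈ 38.6°S, 108.9°W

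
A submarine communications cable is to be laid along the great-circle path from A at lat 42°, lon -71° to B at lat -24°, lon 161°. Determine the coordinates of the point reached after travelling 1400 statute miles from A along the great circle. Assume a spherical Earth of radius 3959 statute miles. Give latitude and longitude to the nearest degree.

≈ lat 41°, lon -98°

The haversine formula gives a central angle δ ≈ 2.332 rad (133.6°) between the endpoints. The total great-circle distance is δ·R ≈ 2.332 × 3959 ≈ 9234 mi, so the target fraction is f = 1400/9234 ≈ 0.152.
Interpolate at f ≈ 0.152 with slerp weights a = sin((1−f)δ)/sin δ ≈ 1.268, b = sin(fδ)/sin δ ≈ 0.479.
p = a·p₁ + b·p₂ ≈ (-0.106, -0.749, 0.654); φ = arcsin(p_z) ≈ 40.85°, λ = atan2(p_y, p_x) ≈ -98.09°.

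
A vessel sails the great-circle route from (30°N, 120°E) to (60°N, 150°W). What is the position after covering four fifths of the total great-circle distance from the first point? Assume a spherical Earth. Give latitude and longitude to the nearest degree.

Convert each endpoint to a unit vector on the sphere (x = cos φ cos λ, y = cos φ sin λ, z = sin φ).
The central angle between the endpoints is δ = arccos(p₁·p₂) ≈ 1.123 rad (64.3°).
Interpolate at f = 4/5 with slerp weights a = sin((1−f)δ)/sin δ ≈ 0.247, b = sin(fδ)/sin δ ≈ 0.868.
p = a·p₁ + b·p₂ ≈ (-0.483, -0.032, 0.875); φ = arcsin(p_z) ≈ 61.06°, λ = atan2(p_y, p_x) ≈ -176.25°.

≈ (61°N, 176°W)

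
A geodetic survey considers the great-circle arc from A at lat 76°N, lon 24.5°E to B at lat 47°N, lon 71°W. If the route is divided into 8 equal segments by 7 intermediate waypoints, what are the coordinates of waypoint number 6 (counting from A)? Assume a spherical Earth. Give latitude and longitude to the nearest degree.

From cos δ = sin φ₁ sin φ₂ + cos φ₁ cos φ₂ cos Δλ, the central angle is δ ≈ 0.804 rad (46.1°).
Interpolate at f = 6/8 with slerp weights a = sin((1−f)δ)/sin δ ≈ 0.277, b = sin(fδ)/sin δ ≈ 0.788.
p = a·p₁ + b·p₂ ≈ (0.236, -0.480, 0.845); φ = arcsin(p_z) ≈ 57.67°, λ = atan2(p_y, p_x) ≈ -63.83°.

≈ lat 58°N, lon 64°W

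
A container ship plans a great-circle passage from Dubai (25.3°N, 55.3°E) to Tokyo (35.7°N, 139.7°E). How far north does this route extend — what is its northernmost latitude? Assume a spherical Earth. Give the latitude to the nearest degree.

≈ 40°N

The great circle lies in the plane with unit normal n̂ = (p₁ × p₂)/|p₁ × p₂|.
Here n̂_z ≈ +0.772; the vertex latitude is φ_max = arccos|n̂_z| ≈ 39.5°.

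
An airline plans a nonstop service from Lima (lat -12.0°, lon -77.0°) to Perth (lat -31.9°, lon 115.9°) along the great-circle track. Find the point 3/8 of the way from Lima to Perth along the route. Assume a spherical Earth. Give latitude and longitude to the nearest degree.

≈ lat -59°, lon -101°

Write both endpoints as unit vectors p₁, p₂ with components (cos φ cos λ, cos φ sin λ, sin φ).
The central angle between the endpoints is δ = arccos(p₁·p₂) ≈ 2.346 rad (134.4°).
Interpolate at f = 3/8 with slerp weights a = sin((1−f)δ)/sin δ ≈ 1.392, b = sin(fδ)/sin δ ≈ 1.078.
p = a·p₁ + b·p₂ ≈ (-0.094, -0.503, -0.859); φ = arcsin(p_z) ≈ -59.23°, λ = atan2(p_y, p_x) ≈ -100.54°.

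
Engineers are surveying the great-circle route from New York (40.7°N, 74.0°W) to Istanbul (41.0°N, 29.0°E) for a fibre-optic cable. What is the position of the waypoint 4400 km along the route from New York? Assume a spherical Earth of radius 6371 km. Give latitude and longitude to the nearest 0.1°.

≈ 54.1°N, 17.1°W

From cos δ = sin φ₁ sin φ₂ + cos φ₁ cos φ₂ cos Δλ, the central angle is δ ≈ 1.267 rad (72.6°). The total great-circle distance is δ·R ≈ 1.267 × 6371 ≈ 8072 km, so the target fraction is f = 4400/8072 ≈ 0.545.
Interpolate at f ≈ 0.545 with slerp weights a = sin((1−f)δ)/sin δ ≈ 0.571, b = sin(fδ)/sin δ ≈ 0.668.
p = a·p₁ + b·p₂ ≈ (0.560, -0.172, 0.810); φ = arcsin(p_z) ≈ 54.14°, λ = atan2(p_y, p_x) ≈ -17.07°.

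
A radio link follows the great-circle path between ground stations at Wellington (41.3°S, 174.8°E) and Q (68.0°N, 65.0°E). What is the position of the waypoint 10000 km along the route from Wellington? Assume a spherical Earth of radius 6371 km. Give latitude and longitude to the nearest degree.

Convert each endpoint to a unit vector on the sphere (x = cos φ cos λ, y = cos φ sin λ, z = sin φ).
The central angle between the endpoints is δ = arccos(p₁·p₂) ≈ 2.356 rad (135.0°). The total great-circle distance is δ·R ≈ 2.356 × 6371 ≈ 15013 km, so the target fraction is f = 10000/15013 ≈ 0.666.
Interpolate at f ≈ 0.666 with slerp weights a = sin((1−f)δ)/sin δ ≈ 1.002, b = sin(fδ)/sin δ ≈ 1.415.
p = a·p₁ + b·p₂ ≈ (-0.525, 0.548, 0.650); φ = arcsin(p_z) ≈ 40.58°, λ = atan2(p_y, p_x) ≈ 133.77°.

≈ (41°N, 134°E)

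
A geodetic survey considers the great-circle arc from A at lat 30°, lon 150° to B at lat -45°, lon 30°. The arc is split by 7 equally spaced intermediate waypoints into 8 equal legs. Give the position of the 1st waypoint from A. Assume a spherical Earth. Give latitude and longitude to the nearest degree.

Convert each endpoint to a unit vector on the sphere (x = cos φ cos λ, y = cos φ sin λ, z = sin φ).
The central angle between the endpoints is δ = arccos(p₁·p₂) ≈ 2.291 rad (131.3°).
Interpolate at f = 1/8 with slerp weights a = sin((1−f)δ)/sin δ ≈ 1.207, b = sin(fδ)/sin δ ≈ 0.376.
p = a·p₁ + b·p₂ ≈ (-0.675, 0.656, 0.338); φ = arcsin(p_z) ≈ 19.74°, λ = atan2(p_y, p_x) ≈ 135.84°.

≈ lat 20°, lon 136°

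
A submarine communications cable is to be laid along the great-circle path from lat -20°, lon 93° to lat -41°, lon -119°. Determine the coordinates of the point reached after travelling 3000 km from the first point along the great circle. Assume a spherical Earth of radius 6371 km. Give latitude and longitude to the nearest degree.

≈ lat -44°, lon 109°

Write both endpoints as unit vectors p₁, p₂ with components (cos φ cos λ, cos φ sin λ, sin φ).
The central angle between the endpoints is δ = arccos(p₁·p₂) ≈ 1.957 rad (112.2°). The total great-circle distance is δ·R ≈ 1.957 × 6371 ≈ 12471 km, so the target fraction is f = 3000/12471 ≈ 0.241.
Interpolate at f ≈ 0.241 with slerp weights a = sin((1−f)δ)/sin δ ≈ 1.076, b = sin(fδ)/sin δ ≈ 0.490.
p = a·p₁ + b·p₂ ≈ (-0.232, 0.686, -0.689); φ = arcsin(p_z) ≈ -43.58°, λ = atan2(p_y, p_x) ≈ 108.69°.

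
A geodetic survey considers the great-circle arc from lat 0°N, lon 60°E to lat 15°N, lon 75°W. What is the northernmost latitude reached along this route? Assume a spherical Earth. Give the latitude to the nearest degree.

The great circle lies in the plane with unit normal n̂ = (p₁ × p₂)/|p₁ × p₂|.
Here n̂_z ≈ -0.935; the vertex latitude is φ_max = arccos|n̂_z| ≈ 20.8°.
Check via Clairaut: cos φ_max = |cos φ₁| · sin C = cos(0.0°)·sin(69.2°) ≈ 0.935, again giving ≈ 20.8°.

≈ 21°N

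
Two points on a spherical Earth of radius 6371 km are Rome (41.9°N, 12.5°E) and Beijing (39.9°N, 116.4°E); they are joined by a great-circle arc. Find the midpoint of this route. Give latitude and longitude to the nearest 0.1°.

≈ (54.6°N, 65.6°E)

The haversine formula gives a central angle δ ≈ 1.275 rad (73.1°) between the endpoints.
Interpolate at f = 1/2 with slerp weights a = sin((1−f)δ)/sin δ ≈ 0.622, b = sin(fδ)/sin δ ≈ 0.622.
p = a·p₁ + b·p₂ ≈ (0.240, 0.528, 0.815); φ = arcsin(p_z) ≈ 54.56°, λ = atan2(p_y, p_x) ≈ 65.56°.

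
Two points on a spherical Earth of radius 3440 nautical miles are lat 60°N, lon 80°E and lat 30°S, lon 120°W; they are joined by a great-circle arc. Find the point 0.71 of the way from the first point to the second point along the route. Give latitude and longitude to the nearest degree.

≈ lat 11°N, lon 133°W

Convert each endpoint to a unit vector on the sphere (x = cos φ cos λ, y = cos φ sin λ, z = sin φ).
The central angle between the endpoints is δ = arccos(p₁·p₂) ≈ 2.568 rad (147.1°).
Interpolate at f = 0.71 with slerp weights a = sin((1−f)δ)/sin δ ≈ 1.249, b = sin(fδ)/sin δ ≈ 1.784.
p = a·p₁ + b·p₂ ≈ (-0.664, -0.723, 0.189); φ = arcsin(p_z) ≈ 10.92°, λ = atan2(p_y, p_x) ≈ -132.56°.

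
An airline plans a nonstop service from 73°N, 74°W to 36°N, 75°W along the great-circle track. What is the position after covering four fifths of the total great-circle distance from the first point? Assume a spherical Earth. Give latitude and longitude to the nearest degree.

≈ 43°N, 75°W

Convert each endpoint to a unit vector on the sphere (x = cos φ cos λ, y = cos φ sin λ, z = sin φ).
The central angle between the endpoints is δ = arccos(p₁·p₂) ≈ 0.646 rad (37.0°).
Interpolate at f = 4/5 with slerp weights a = sin((1−f)δ)/sin δ ≈ 0.214, b = sin(fδ)/sin δ ≈ 0.821.
p = a·p₁ + b·p₂ ≈ (0.189, -0.702, 0.687); φ = arcsin(p_z) ≈ 43.40°, λ = atan2(p_y, p_x) ≈ -74.91°.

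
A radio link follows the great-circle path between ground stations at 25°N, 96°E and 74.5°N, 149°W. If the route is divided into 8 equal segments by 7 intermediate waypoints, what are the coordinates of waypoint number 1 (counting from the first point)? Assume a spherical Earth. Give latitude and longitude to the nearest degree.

≈ 34°N, 99°E

Write both endpoints as unit vectors p₁, p₂ with components (cos φ cos λ, cos φ sin λ, sin φ).
The central angle between the endpoints is δ = arccos(p₁·p₂) ≈ 1.261 rad (72.2°).
Interpolate at f = 1/8 with slerp weights a = sin((1−f)δ)/sin δ ≈ 0.937, b = sin(fδ)/sin δ ≈ 0.165.
p = a·p₁ + b·p₂ ≈ (-0.127, 0.822, 0.555); φ = arcsin(p_z) ≈ 33.71°, λ = atan2(p_y, p_x) ≈ 98.75°.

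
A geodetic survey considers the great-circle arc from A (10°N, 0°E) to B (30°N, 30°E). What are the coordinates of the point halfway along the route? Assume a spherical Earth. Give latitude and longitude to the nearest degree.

Write both endpoints as unit vectors p₁, p₂ with components (cos φ cos λ, cos φ sin λ, sin φ).
The central angle between the endpoints is δ = arccos(p₁·p₂) ≈ 0.600 rad (34.4°).
Interpolate at f = 1/2 with slerp weights a = sin((1−f)δ)/sin δ ≈ 0.523, b = sin(fδ)/sin δ ≈ 0.523.
p = a·p₁ + b·p₂ ≈ (0.908, 0.227, 0.353); φ = arcsin(p_z) ≈ 20.64°, λ = atan2(p_y, p_x) ≈ 14.01°.

≈ (21°N, 14°E)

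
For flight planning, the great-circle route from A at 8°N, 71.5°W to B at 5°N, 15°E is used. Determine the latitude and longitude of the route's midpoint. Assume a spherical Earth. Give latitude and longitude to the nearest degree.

The haversine formula gives a central angle δ ≈ 1.498 rad (85.9°) between the endpoints.
Interpolate at f = 1/2 with slerp weights a = sin((1−f)δ)/sin δ ≈ 0.683, b = sin(fδ)/sin δ ≈ 0.683.
p = a·p₁ + b·p₂ ≈ (0.872, -0.465, 0.155); φ = arcsin(p_z) ≈ 8.89°, λ = atan2(p_y, p_x) ≈ -28.09°.

≈ 9°N, 28°W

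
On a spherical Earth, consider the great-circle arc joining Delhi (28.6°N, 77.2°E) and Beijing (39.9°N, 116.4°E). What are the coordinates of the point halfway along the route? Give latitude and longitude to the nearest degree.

≈ 36°N, 95°E

The haversine formula gives a central angle δ ≈ 0.593 rad (34.0°) between the endpoints.
Interpolate at f = 1/2 with slerp weights a = sin((1−f)δ)/sin δ ≈ 0.523, b = sin(fδ)/sin δ ≈ 0.523.
p = a·p₁ + b·p₂ ≈ (-0.077, 0.807, 0.586); φ = arcsin(p_z) ≈ 35.85°, λ = atan2(p_y, p_x) ≈ 95.43°.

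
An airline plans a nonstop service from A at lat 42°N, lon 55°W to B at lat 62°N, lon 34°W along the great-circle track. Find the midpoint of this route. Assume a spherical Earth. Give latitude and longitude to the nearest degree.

≈ lat 52°N, lon 47°W

Write both endpoints as unit vectors p₁, p₂ with components (cos φ cos λ, cos φ sin λ, sin φ).
The central angle between the endpoints is δ = arccos(p₁·p₂) ≈ 0.412 rad (23.6°).
Interpolate at f = 1/2 with slerp weights a = sin((1−f)δ)/sin δ ≈ 0.511, b = sin(fδ)/sin δ ≈ 0.511.
p = a·p₁ + b·p₂ ≈ (0.417, -0.445, 0.793); φ = arcsin(p_z) ≈ 52.44°, λ = atan2(p_y, p_x) ≈ -46.90°.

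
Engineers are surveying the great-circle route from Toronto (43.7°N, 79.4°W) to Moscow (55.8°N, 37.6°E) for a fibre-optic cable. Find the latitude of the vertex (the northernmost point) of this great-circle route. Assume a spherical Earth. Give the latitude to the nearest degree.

The great circle lies in the plane with unit normal n̂ = (p₁ × p₂)/|p₁ × p₂|.
Here n̂_z ≈ +0.393; the vertex latitude is φ_max = arccos|n̂_z| ≈ 66.9°.
Check via Clairaut: cos φ_max = |cos φ₁| · sin C = cos(43.7°)·sin(32.9°) ≈ 0.393, again giving ≈ 66.9°.

≈ 67°N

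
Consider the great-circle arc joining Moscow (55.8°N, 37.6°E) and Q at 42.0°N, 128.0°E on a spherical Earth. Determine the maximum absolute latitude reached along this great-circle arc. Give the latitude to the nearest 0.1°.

≈ 60.0°N

The great circle lies in the plane with unit normal n̂ = (p₁ × p₂)/|p₁ × p₂|.
Here n̂_z ≈ +0.500; the vertex latitude is φ_max = arccos|n̂_z| ≈ 60.0°.
Check via Clairaut: cos φ_max = |cos φ₁| · sin C = cos(55.8°)·sin(62.9°) ≈ 0.500, again giving ≈ 60.0°.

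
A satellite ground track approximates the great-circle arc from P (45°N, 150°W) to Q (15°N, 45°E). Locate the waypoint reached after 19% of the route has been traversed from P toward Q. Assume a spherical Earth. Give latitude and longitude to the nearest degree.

Write both endpoints as unit vectors p₁, p₂ with components (cos φ cos λ, cos φ sin λ, sin φ).
The central angle between the endpoints is δ = arccos(p₁·p₂) ≈ 2.068 rad (118.5°).
Interpolate at f = 0.19 with slerp weights a = sin((1−f)δ)/sin δ ≈ 1.131, b = sin(fδ)/sin δ ≈ 0.436.
p = a·p₁ + b·p₂ ≈ (-0.395, -0.103, 0.913); φ = arcsin(p_z) ≈ 65.89°, λ = atan2(p_y, p_x) ≈ -165.46°.

≈ (66°N, 165°W)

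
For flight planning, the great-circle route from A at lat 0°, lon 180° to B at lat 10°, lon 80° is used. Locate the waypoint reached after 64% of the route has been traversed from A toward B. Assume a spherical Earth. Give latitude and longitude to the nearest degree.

≈ lat 9°, lon 116°

Convert each endpoint to a unit vector on the sphere (x = cos φ cos λ, y = cos φ sin λ, z = sin φ).
The central angle between the endpoints is δ = arccos(p₁·p₂) ≈ 1.743 rad (99.8°).
Interpolate at f = 0.64 with slerp weights a = sin((1−f)δ)/sin δ ≈ 0.596, b = sin(fδ)/sin δ ≈ 0.911.
p = a·p₁ + b·p₂ ≈ (-0.440, 0.884, 0.158); φ = arcsin(p_z) ≈ 9.11°, λ = atan2(p_y, p_x) ≈ 116.46°.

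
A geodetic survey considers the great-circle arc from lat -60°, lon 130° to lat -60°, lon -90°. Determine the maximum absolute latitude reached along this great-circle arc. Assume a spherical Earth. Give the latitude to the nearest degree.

The great circle lies in the plane with unit normal n̂ = (p₁ × p₂)/|p₁ × p₂|.
Here n̂_z ≈ +0.194; the vertex latitude is φ_max = arccos|n̂_z| ≈ 78.8°.
Check via Clairaut: cos φ_max = |cos φ₁| · sin C = cos(60.0°)·sin(157.2°) ≈ 0.194, again giving ≈ 78.8°.

≈ -79°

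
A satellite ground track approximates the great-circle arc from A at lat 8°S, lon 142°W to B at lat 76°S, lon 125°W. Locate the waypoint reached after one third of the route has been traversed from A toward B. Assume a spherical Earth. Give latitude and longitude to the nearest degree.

The haversine formula gives a central angle δ ≈ 1.198 rad (68.6°) between the endpoints.
Interpolate at f = 1/3 with slerp weights a = sin((1−f)δ)/sin δ ≈ 0.769, b = sin(fδ)/sin δ ≈ 0.417.
p = a·p₁ + b·p₂ ≈ (-0.658, -0.552, -0.512); φ = arcsin(p_z) ≈ -30.81°, λ = atan2(p_y, p_x) ≈ -140.03°.

≈ lat 31°S, lon 140°W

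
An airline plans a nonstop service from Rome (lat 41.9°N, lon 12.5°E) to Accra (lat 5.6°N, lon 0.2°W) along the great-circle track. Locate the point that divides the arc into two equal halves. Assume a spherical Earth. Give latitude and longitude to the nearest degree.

≈ lat 24°N, lon 5°E

From cos δ = sin φ₁ sin φ₂ + cos φ₁ cos φ₂ cos Δλ, the central angle is δ ≈ 0.664 rad (38.0°).
Interpolate at f = 1/2 with slerp weights a = sin((1−f)δ)/sin δ ≈ 0.529, b = sin(fδ)/sin δ ≈ 0.529.
p = a·p₁ + b·p₂ ≈ (0.911, 0.083, 0.405); φ = arcsin(p_z) ≈ 23.88°, λ = atan2(p_y, p_x) ≈ 5.23°.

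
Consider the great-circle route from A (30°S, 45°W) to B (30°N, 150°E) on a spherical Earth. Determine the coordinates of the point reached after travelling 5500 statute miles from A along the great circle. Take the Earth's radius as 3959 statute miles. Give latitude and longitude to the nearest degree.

Convert each endpoint to a unit vector on the sphere (x = cos φ cos λ, y = cos φ sin λ, z = sin φ).
The central angle between the endpoints is δ = arccos(p₁·p₂) ≈ 2.915 rad (167.0°). The total great-circle distance is δ·R ≈ 2.915 × 3959 ≈ 11541 mi, so the target fraction is f = 5500/11541 ≈ 0.477.
Interpolate at f ≈ 0.477 with slerp weights a = sin((1−f)δ)/sin δ ≈ 4.447, b = sin(fδ)/sin δ ≈ 4.379.
p = a·p₁ + b·p₂ ≈ (-0.561, -0.827, -0.034); φ = arcsin(p_z) ≈ -1.97°, λ = atan2(p_y, p_x) ≈ -124.12°.

≈ (2°S, 124°W)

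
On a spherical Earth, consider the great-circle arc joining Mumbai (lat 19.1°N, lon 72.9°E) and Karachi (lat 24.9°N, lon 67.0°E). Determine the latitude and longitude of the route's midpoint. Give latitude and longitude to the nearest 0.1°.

Convert each endpoint to a unit vector on the sphere (x = cos φ cos λ, y = cos φ sin λ, z = sin φ).
The central angle between the endpoints is δ = arccos(p₁·p₂) ≈ 0.139 rad (8.0°).
Interpolate at f = 1/2 with slerp weights a = sin((1−f)δ)/sin δ ≈ 0.501, b = sin(fδ)/sin δ ≈ 0.501.
p = a·p₁ + b·p₂ ≈ (0.317, 0.871, 0.375); φ = arcsin(p_z) ≈ 22.03°, λ = atan2(p_y, p_x) ≈ 70.01°.

≈ lat 22.0°N, lon 70.0°E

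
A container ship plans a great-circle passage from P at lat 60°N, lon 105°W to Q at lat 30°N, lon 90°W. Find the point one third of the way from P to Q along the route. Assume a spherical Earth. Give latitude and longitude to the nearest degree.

From cos δ = sin φ₁ sin φ₂ + cos φ₁ cos φ₂ cos Δλ, the central angle is δ ≈ 0.552 rad (31.6°).
Interpolate at f = 1/3 with slerp weights a = sin((1−f)δ)/sin δ ≈ 0.686, b = sin(fδ)/sin δ ≈ 0.349.
p = a·p₁ + b·p₂ ≈ (-0.089, -0.634, 0.769); φ = arcsin(p_z) ≈ 50.23°, λ = atan2(p_y, p_x) ≈ -97.98°.

≈ lat 50°N, lon 98°W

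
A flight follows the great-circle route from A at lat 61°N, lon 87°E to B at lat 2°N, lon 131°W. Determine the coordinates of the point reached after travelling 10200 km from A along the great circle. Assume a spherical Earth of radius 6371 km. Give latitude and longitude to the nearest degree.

From cos δ = sin φ₁ sin φ₂ + cos φ₁ cos φ₂ cos Δλ, the central angle is δ ≈ 1.930 rad (110.6°). The total great-circle distance is δ·R ≈ 1.930 × 6371 ≈ 12294 km, so the target fraction is f = 10200/12294 ≈ 0.830.
Interpolate at f ≈ 0.830 with slerp weights a = sin((1−f)δ)/sin δ ≈ 0.345, b = sin(fδ)/sin δ ≈ 1.068.
p = a·p₁ + b·p₂ ≈ (-0.691, -0.638, 0.339); φ = arcsin(p_z) ≈ 19.81°, λ = atan2(p_y, p_x) ≈ -137.28°.

≈ lat 20°N, lon 137°W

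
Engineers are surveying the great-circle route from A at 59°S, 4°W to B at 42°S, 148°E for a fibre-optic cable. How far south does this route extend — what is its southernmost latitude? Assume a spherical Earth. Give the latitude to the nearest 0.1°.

≈ 79.3°S

The great circle lies in the plane with unit normal n̂ = (p₁ × p₂)/|p₁ × p₂|.
Here n̂_z ≈ +0.185; the vertex latitude is φ_max = arccos|n̂_z| ≈ 79.3°.
Check via Clairaut: cos φ_max = |cos φ₁| · sin C = cos(59.0°)·sin(159.0°) ≈ 0.185, again giving ≈ 79.3°.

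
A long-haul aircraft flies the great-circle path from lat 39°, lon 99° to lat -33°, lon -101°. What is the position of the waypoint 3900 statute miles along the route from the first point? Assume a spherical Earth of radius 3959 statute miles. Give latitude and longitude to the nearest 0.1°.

Convert each endpoint to a unit vector on the sphere (x = cos φ cos λ, y = cos φ sin λ, z = sin φ).
The central angle between the endpoints is δ = arccos(p₁·p₂) ≈ 2.841 rad (162.8°). The total great-circle distance is δ·R ≈ 2.841 × 3959 ≈ 11248 mi, so the target fraction is f = 3900/11248 ≈ 0.347.
Interpolate at f ≈ 0.347 with slerp weights a = sin((1−f)δ)/sin δ ≈ 3.243, b = sin(fδ)/sin δ ≈ 2.816.
p = a·p₁ + b·p₂ ≈ (-0.845, 0.171, 0.507); φ = arcsin(p_z) ≈ 30.46°, λ = atan2(p_y, p_x) ≈ 168.58°.

≈ lat 30.5°, lon 168.6°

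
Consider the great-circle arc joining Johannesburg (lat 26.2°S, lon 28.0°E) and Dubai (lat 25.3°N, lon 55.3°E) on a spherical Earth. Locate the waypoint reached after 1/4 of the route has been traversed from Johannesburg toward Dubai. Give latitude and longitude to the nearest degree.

≈ lat 13°S, lon 35°E

Convert each endpoint to a unit vector on the sphere (x = cos φ cos λ, y = cos φ sin λ, z = sin φ).
The central angle between the endpoints is δ = arccos(p₁·p₂) ≈ 1.010 rad (57.8°).
Interpolate at f = 1/4 with slerp weights a = sin((1−f)δ)/sin δ ≈ 0.811, b = sin(fδ)/sin δ ≈ 0.295.
p = a·p₁ + b·p₂ ≈ (0.795, 0.561, -0.232); φ = arcsin(p_z) ≈ -13.42°, λ = atan2(p_y, p_x) ≈ 35.22°.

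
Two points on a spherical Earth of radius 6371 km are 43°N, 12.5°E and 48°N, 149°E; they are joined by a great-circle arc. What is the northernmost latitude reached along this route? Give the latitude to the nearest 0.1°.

The great circle lies in the plane with unit normal n̂ = (p₁ × p₂)/|p₁ × p₂|.
Here n̂_z ≈ +0.341; the vertex latitude is φ_max = arccos|n̂_z| ≈ 70.1°.
Check via Clairaut: cos φ_max = |cos φ₁| · sin C = cos(43.0°)·sin(27.8°) ≈ 0.341, again giving ≈ 70.1°.

≈ 70.1°N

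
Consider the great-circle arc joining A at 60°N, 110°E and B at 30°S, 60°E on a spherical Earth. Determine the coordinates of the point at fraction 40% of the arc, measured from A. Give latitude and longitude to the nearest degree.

The haversine formula gives a central angle δ ≈ 1.726 rad (98.9°) between the endpoints.
Interpolate at f = 0.40 with slerp weights a = sin((1−f)δ)/sin δ ≈ 0.871, b = sin(fδ)/sin δ ≈ 0.645.
p = a·p₁ + b·p₂ ≈ (0.130, 0.893, 0.432); φ = arcsin(p_z) ≈ 25.58°, λ = atan2(p_y, p_x) ≈ 81.70°.

≈ 26°N, 82°E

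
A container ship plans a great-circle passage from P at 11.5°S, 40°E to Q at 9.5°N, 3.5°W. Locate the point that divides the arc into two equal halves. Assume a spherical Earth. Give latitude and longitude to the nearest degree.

≈ 1°S, 18°E

Write both endpoints as unit vectors p₁, p₂ with components (cos φ cos λ, cos φ sin λ, sin φ).
The central angle between the endpoints is δ = arccos(p₁·p₂) ≈ 0.839 rad (48.1°).
Interpolate at f = 1/2 with slerp weights a = sin((1−f)δ)/sin δ ≈ 0.547, b = sin(fδ)/sin δ ≈ 0.547.
p = a·p₁ + b·p₂ ≈ (0.950, 0.312, -0.019); φ = arcsin(p_z) ≈ -1.08°, λ = atan2(p_y, p_x) ≈ 18.18°.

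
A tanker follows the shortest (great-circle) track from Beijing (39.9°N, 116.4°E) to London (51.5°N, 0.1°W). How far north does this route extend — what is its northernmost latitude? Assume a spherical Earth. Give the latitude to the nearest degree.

The great circle lies in the plane with unit normal n̂ = (p₁ × p₂)/|p₁ × p₂|.
Here n̂_z ≈ -0.446; the vertex latitude is φ_max = arccos|n̂_z| ≈ 63.5°.
Check via Clairaut: cos φ_max = |cos φ₁| · sin C = cos(39.9°)·sin(35.6°) ≈ 0.446, again giving ≈ 63.5°.

≈ 63°N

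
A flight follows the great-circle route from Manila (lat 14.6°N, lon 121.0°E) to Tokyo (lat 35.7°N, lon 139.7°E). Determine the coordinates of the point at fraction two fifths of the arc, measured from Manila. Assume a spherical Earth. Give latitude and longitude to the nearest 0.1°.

From cos δ = sin φ₁ sin φ₂ + cos φ₁ cos φ₂ cos Δλ, the central angle is δ ≈ 0.470 rad (26.9°).
Interpolate at f = 2/5 with slerp weights a = sin((1−f)δ)/sin δ ≈ 0.614, b = sin(fδ)/sin δ ≈ 0.413.
p = a·p₁ + b·p₂ ≈ (-0.562, 0.726, 0.396); φ = arcsin(p_z) ≈ 23.31°, λ = atan2(p_y, p_x) ≈ 127.72°.

≈ lat 23.3°N, lon 127.7°E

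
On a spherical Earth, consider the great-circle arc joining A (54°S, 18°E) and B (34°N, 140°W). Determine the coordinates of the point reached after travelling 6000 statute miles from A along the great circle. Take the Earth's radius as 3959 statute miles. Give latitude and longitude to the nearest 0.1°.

Convert each endpoint to a unit vector on the sphere (x = cos φ cos λ, y = cos φ sin λ, z = sin φ).
The central angle between the endpoints is δ = arccos(p₁·p₂) ≈ 2.700 rad (154.7°). The total great-circle distance is δ·R ≈ 2.700 × 3959 ≈ 10691 mi, so the target fraction is f = 6000/10691 ≈ 0.561.
Interpolate at f ≈ 0.561 with slerp weights a = sin((1−f)δ)/sin δ ≈ 2.169, b = sin(fδ)/sin δ ≈ 2.338.
p = a·p₁ + b·p₂ ≈ (-0.272, -0.852, -0.448); φ = arcsin(p_z) ≈ -26.59°, λ = atan2(p_y, p_x) ≈ -107.72°.

≈ (26.6°S, 107.7°W)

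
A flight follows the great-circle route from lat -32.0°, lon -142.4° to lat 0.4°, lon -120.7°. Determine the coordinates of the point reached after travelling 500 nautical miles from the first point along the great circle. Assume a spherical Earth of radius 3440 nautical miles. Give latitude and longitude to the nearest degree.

≈ lat -25°, lon -137°

Write both endpoints as unit vectors p₁, p₂ with components (cos φ cos λ, cos φ sin λ, sin φ).
The central angle between the endpoints is δ = arccos(p₁·p₂) ≈ 0.669 rad (38.4°). The total great-circle distance is δ·R ≈ 0.669 × 3440 ≈ 2303 nmi, so the target fraction is f = 500/2303 ≈ 0.217.
Interpolate at f ≈ 0.217 with slerp weights a = sin((1−f)δ)/sin δ ≈ 0.806, b = sin(fδ)/sin δ ≈ 0.233.
p = a·p₁ + b·p₂ ≈ (-0.661, -0.618, -0.426); φ = arcsin(p_z) ≈ -25.19°, λ = atan2(p_y, p_x) ≈ -136.93°.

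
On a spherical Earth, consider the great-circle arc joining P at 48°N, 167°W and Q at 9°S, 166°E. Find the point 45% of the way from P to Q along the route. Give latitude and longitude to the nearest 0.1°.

≈ 22.9°N, 178.1°E

From cos δ = sin φ₁ sin φ₂ + cos φ₁ cos φ₂ cos Δλ, the central angle is δ ≈ 1.079 rad (61.8°).
Interpolate at f = 0.45 with slerp weights a = sin((1−f)δ)/sin δ ≈ 0.634, b = sin(fδ)/sin δ ≈ 0.529.
p = a·p₁ + b·p₂ ≈ (-0.921, 0.031, 0.389); φ = arcsin(p_z) ≈ 22.87°, λ = atan2(p_y, p_x) ≈ 178.07°.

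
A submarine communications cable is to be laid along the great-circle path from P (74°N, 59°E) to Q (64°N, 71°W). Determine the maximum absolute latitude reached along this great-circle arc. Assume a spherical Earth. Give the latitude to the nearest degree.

≈ 81°N

The great circle lies in the plane with unit normal n̂ = (p₁ × p₂)/|p₁ × p₂|.
Here n̂_z ≈ -0.150; the vertex latitude is φ_max = arccos|n̂_z| ≈ 81.4°.
Check via Clairaut: cos φ_max = |cos φ₁| · sin C = cos(74.0°)·sin(32.9°) ≈ 0.150, again giving ≈ 81.4°.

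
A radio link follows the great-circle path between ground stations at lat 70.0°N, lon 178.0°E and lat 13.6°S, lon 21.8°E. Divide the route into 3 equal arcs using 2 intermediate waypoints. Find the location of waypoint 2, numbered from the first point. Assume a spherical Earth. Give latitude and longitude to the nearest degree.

From cos δ = sin φ₁ sin φ₂ + cos φ₁ cos φ₂ cos Δλ, the central angle is δ ≈ 2.124 rad (121.7°).
Interpolate at f = 2/3 with slerp weights a = sin((1−f)δ)/sin δ ≈ 0.764, b = sin(fδ)/sin δ ≈ 1.161.
p = a·p₁ + b·p₂ ≈ (0.787, 0.428, 0.445); φ = arcsin(p_z) ≈ 26.42°, λ = atan2(p_y, p_x) ≈ 28.56°.

≈ lat 26°N, lon 29°E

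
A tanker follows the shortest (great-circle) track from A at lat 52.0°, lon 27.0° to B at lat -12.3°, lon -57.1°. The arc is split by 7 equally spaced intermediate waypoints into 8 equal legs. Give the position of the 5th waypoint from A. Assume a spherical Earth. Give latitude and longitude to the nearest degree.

≈ lat 16°, lon -35°

Write both endpoints as unit vectors p₁, p₂ with components (cos φ cos λ, cos φ sin λ, sin φ).
The central angle between the endpoints is δ = arccos(p₁·p₂) ≈ 1.677 rad (96.1°).
Interpolate at f = 5/8 with slerp weights a = sin((1−f)δ)/sin δ ≈ 0.592, b = sin(fδ)/sin δ ≈ 0.871.
p = a·p₁ + b·p₂ ≈ (0.787, -0.550, 0.281); φ = arcsin(p_z) ≈ 16.29°, λ = atan2(p_y, p_x) ≈ -34.92°.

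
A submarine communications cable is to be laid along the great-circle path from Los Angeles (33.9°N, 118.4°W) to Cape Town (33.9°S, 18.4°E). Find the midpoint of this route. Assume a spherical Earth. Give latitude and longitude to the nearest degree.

Convert each endpoint to a unit vector on the sphere (x = cos φ cos λ, y = cos φ sin λ, z = sin φ).
The central angle between the endpoints is δ = arccos(p₁·p₂) ≈ 2.521 rad (144.4°).
Interpolate at f = 1/2 with slerp weights a = sin((1−f)δ)/sin δ ≈ 1.636, b = sin(fδ)/sin δ ≈ 1.636.
p = a·p₁ + b·p₂ ≈ (0.643, -0.766, 0.000); φ = arcsin(p_z) ≈ 0.00°, λ = atan2(p_y, p_x) ≈ -50.00°.

≈ (0°N, 50°W)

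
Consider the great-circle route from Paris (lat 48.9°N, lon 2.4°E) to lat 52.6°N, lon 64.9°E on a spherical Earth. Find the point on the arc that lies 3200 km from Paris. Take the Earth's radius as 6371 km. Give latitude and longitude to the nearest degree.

Convert each endpoint to a unit vector on the sphere (x = cos φ cos λ, y = cos φ sin λ, z = sin φ).
The central angle between the endpoints is δ = arccos(p₁·p₂) ≈ 0.671 rad (38.5°). The total great-circle distance is δ·R ≈ 0.671 × 6371 ≈ 4277 km, so the target fraction is f = 3200/4277 ≈ 0.748.
Interpolate at f ≈ 0.748 with slerp weights a = sin((1−f)δ)/sin δ ≈ 0.270, b = sin(fδ)/sin δ ≈ 0.774.
p = a·p₁ + b·p₂ ≈ (0.377, 0.433, 0.819); φ = arcsin(p_z) ≈ 54.95°, λ = atan2(p_y, p_x) ≈ 48.96°.

≈ lat 55°N, lon 49°E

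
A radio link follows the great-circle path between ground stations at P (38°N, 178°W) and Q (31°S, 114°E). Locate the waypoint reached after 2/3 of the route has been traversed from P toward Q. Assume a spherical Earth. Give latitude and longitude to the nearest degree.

≈ (8°S, 137°E)

From cos δ = sin φ₁ sin φ₂ + cos φ₁ cos φ₂ cos Δλ, the central angle is δ ≈ 1.635 rad (93.7°).
Interpolate at f = 2/3 with slerp weights a = sin((1−f)δ)/sin δ ≈ 0.519, b = sin(fδ)/sin δ ≈ 0.888.
p = a·p₁ + b·p₂ ≈ (-0.719, 0.681, -0.138); φ = arcsin(p_z) ≈ -7.92°, λ = atan2(p_y, p_x) ≈ 136.53°.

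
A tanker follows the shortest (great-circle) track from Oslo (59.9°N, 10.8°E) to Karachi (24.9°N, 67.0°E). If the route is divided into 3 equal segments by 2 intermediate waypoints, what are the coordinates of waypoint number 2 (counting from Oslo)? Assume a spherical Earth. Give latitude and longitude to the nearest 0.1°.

≈ 39.1°N, 55.3°E

From cos δ = sin φ₁ sin φ₂ + cos φ₁ cos φ₂ cos Δλ, the central angle is δ ≈ 0.905 rad (51.9°).
Interpolate at f = 2/3 with slerp weights a = sin((1−f)δ)/sin δ ≈ 0.378, b = sin(fδ)/sin δ ≈ 0.722.
p = a·p₁ + b·p₂ ≈ (0.442, 0.638, 0.631); φ = arcsin(p_z) ≈ 39.10°, λ = atan2(p_y, p_x) ≈ 55.29°.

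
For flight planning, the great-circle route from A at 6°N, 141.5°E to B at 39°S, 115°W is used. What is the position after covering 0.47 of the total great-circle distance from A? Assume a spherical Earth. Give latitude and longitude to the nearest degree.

Write both endpoints as unit vectors p₁, p₂ with components (cos φ cos λ, cos φ sin λ, sin φ).
The central angle between the endpoints is δ = arccos(p₁·p₂) ≈ 1.820 rad (104.3°).
Interpolate at f = 0.47 with slerp weights a = sin((1−f)δ)/sin δ ≈ 0.848, b = sin(fδ)/sin δ ≈ 0.779.
p = a·p₁ + b·p₂ ≈ (-0.916, -0.024, -0.401); φ = arcsin(p_z) ≈ -23.67°, λ = atan2(p_y, p_x) ≈ -178.53°.

≈ 24°S, 179°W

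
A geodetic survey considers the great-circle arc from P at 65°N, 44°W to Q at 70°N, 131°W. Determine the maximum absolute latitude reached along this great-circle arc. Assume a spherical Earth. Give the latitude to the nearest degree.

The great circle lies in the plane with unit normal n̂ = (p₁ × p₂)/|p₁ × p₂|.
Here n̂_z ≈ -0.282; the vertex latitude is φ_max = arccos|n̂_z| ≈ 73.6°.
Check via Clairaut: cos φ_max = |cos φ₁| · sin C = cos(65.0°)·sin(41.9°) ≈ 0.282, again giving ≈ 73.6°.

≈ 74°N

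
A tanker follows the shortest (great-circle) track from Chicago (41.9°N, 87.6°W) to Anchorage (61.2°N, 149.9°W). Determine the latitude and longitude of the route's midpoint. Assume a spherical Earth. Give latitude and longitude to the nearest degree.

≈ (56°N, 111°W)

Write both endpoints as unit vectors p₁, p₂ with components (cos φ cos λ, cos φ sin λ, sin φ).
The central angle between the endpoints is δ = arccos(p₁·p₂) ≈ 0.720 rad (41.2°).
Interpolate at f = 1/2 with slerp weights a = sin((1−f)δ)/sin δ ≈ 0.534, b = sin(fδ)/sin δ ≈ 0.534.
p = a·p₁ + b·p₂ ≈ (-0.206, -0.526, 0.825); φ = arcsin(p_z) ≈ 55.58°, λ = atan2(p_y, p_x) ≈ -111.37°.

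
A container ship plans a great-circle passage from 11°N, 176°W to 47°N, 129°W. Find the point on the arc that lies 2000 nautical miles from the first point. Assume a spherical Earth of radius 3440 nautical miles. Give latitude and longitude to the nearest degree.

≈ 36°N, 151°W

Convert each endpoint to a unit vector on the sphere (x = cos φ cos λ, y = cos φ sin λ, z = sin φ).
The central angle between the endpoints is δ = arccos(p₁·p₂) ≈ 0.932 rad (53.4°). The total great-circle distance is δ·R ≈ 0.932 × 3440 ≈ 3207 nmi, so the target fraction is f = 2000/3207 ≈ 0.624.
Interpolate at f ≈ 0.624 with slerp weights a = sin((1−f)δ)/sin δ ≈ 0.428, b = sin(fδ)/sin δ ≈ 0.684.
p = a·p₁ + b·p₂ ≈ (-0.713, -0.392, 0.582); φ = arcsin(p_z) ≈ 35.59°, λ = atan2(p_y, p_x) ≈ -151.20°.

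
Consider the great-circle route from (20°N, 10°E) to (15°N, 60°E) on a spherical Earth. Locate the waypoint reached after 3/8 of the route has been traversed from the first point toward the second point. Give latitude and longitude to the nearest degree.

≈ (20°N, 29°E)

Convert each endpoint to a unit vector on the sphere (x = cos φ cos λ, y = cos φ sin λ, z = sin φ).
The central angle between the endpoints is δ = arccos(p₁·p₂) ≈ 0.834 rad (47.8°).
Interpolate at f = 3/8 with slerp weights a = sin((1−f)δ)/sin δ ≈ 0.672, b = sin(fδ)/sin δ ≈ 0.415.
p = a·p₁ + b·p₂ ≈ (0.823, 0.457, 0.337); φ = arcsin(p_z) ≈ 19.72°, λ = atan2(p_y, p_x) ≈ 29.06°.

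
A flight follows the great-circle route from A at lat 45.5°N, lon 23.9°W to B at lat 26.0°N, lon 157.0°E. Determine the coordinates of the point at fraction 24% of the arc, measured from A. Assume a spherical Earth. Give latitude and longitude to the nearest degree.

≈ lat 72°N, lon 25°W

The haversine formula gives a central angle δ ≈ 1.894 rad (108.5°) between the endpoints.
Interpolate at f = 0.24 with slerp weights a = sin((1−f)δ)/sin δ ≈ 1.045, b = sin(fδ)/sin δ ≈ 0.463.
p = a·p₁ + b·p₂ ≈ (0.287, -0.134, 0.949); φ = arcsin(p_z) ≈ 71.53°, λ = atan2(p_y, p_x) ≈ -25.08°.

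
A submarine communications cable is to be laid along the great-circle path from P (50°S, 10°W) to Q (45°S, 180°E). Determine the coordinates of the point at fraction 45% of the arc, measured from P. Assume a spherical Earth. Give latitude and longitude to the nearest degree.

Convert each endpoint to a unit vector on the sphere (x = cos φ cos λ, y = cos φ sin λ, z = sin φ).
The central angle between the endpoints is δ = arccos(p₁·p₂) ≈ 1.477 rad (84.6°).
Interpolate at f = 0.45 with slerp weights a = sin((1−f)δ)/sin δ ≈ 0.729, b = sin(fδ)/sin δ ≈ 0.619.
p = a·p₁ + b·p₂ ≈ (0.023, -0.081, -0.996); φ = arcsin(p_z) ≈ -85.14°, λ = atan2(p_y, p_x) ≈ -73.90°.

≈ (85°S, 74°W)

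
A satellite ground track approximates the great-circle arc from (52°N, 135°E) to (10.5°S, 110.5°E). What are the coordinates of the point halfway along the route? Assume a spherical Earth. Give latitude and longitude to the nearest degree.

≈ (21°N, 120°E)

From cos δ = sin φ₁ sin φ₂ + cos φ₁ cos φ₂ cos Δλ, the central angle is δ ≈ 1.151 rad (66.0°).
Interpolate at f = 1/2 with slerp weights a = sin((1−f)δ)/sin δ ≈ 0.596, b = sin(fδ)/sin δ ≈ 0.596.
p = a·p₁ + b·p₂ ≈ (-0.465, 0.808, 0.361); φ = arcsin(p_z) ≈ 21.17°, λ = atan2(p_y, p_x) ≈ 119.89°.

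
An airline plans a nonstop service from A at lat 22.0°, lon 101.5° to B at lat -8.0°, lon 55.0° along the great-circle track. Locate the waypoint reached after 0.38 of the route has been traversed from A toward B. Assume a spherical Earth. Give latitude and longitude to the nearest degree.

≈ lat 11°, lon 83°

From cos δ = sin φ₁ sin φ₂ + cos φ₁ cos φ₂ cos Δλ, the central angle is δ ≈ 0.952 rad (54.6°).
Interpolate at f = 0.38 with slerp weights a = sin((1−f)δ)/sin δ ≈ 0.683, b = sin(fδ)/sin δ ≈ 0.435.
p = a·p₁ + b·p₂ ≈ (0.120, 0.973, 0.195); φ = arcsin(p_z) ≈ 11.27°, λ = atan2(p_y, p_x) ≈ 82.94°.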